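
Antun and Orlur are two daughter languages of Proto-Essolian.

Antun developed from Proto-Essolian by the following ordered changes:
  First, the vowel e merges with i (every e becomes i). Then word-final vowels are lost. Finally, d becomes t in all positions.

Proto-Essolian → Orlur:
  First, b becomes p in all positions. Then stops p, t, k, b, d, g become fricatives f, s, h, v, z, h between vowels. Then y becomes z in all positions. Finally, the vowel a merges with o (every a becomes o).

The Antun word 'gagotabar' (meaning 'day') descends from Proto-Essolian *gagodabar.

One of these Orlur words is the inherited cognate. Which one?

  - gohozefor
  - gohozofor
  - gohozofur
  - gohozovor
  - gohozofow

gohozofor

Orlur: *gagodabar
  gagodabar → gagodapar   [unconditioned shift]
  gagodapar → gahozafar   [intervocalic lenition]
  gahozafar (rule 3 does not apply)
  gahozafar → gohozofor   [vowel merger]
  giving Orlur gohozofor.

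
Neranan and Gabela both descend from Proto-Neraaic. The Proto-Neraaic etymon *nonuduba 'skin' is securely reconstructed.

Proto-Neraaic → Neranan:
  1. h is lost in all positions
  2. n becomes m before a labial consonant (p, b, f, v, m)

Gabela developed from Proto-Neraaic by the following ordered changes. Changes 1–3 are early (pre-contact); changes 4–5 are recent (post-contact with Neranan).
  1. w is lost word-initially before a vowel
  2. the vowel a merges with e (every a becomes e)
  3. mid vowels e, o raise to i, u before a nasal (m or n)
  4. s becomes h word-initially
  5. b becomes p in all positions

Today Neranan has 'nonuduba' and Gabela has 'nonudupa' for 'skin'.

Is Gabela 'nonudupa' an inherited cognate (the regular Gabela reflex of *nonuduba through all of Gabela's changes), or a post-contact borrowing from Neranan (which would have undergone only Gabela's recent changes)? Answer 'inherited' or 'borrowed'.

If inherited, *nonuduba would pass through all of Gabela's changes:
Gabela: *nonuduba > nonudube > nunudube > nunudupe  (by vowel merger, pre-nasal raising, unconditioned shift)
If borrowed from Neranan 'nonuduba' after the early changes, it would undergo only the recent ones:
  rule 4 (debuccalisation): no change (nonuduba)
  rule 5 (unconditioned shift): nonuduba → nonudupa
  ⇒ as a loan: nonudupa
Gabela 'nonudupa' matches the loan outcome 'nonudupa', not the inherited 'nunudupe' — it skipped the early Gabela changes, so it was borrowed from Neranan.

borrowed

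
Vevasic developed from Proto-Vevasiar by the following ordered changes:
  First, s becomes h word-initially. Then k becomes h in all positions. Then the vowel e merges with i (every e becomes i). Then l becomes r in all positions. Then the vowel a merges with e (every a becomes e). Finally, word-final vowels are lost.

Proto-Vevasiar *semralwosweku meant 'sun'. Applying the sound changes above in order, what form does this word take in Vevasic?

Vevasic: *semralwosweku > hemralwosweku > hemralwoswehu > himralwoswihu > himrarwoswihu > himrerwoswihu > himrerwoswih  (by debuccalisation, unconditioned shift, vowel merger, unconditioned shift, vowel merger, apocope)

himrerwoswih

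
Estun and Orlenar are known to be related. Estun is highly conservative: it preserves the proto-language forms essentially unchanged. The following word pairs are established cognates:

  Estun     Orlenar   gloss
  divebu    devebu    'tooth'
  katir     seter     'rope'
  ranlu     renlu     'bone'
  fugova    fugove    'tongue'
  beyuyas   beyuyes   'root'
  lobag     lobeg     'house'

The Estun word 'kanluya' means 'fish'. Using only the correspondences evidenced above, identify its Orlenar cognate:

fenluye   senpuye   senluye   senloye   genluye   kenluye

katir ~ seter — Estun k corresponds to Orlenar s word-initially before a back vowel.
ranlu ~ renlu — Estun a corresponds to Orlenar e after a consonant, before a nasal.
fugova ~ fugove — Estun a corresponds to Orlenar e word-finally.
Applying these to Estun 'kanluya':
  kanluya → sanluya   (k→s word-initially before a back vowel)
  sanluya → senluya   (a→e after a consonant, before a nasal)
  senluya → senluye   (a→e word-finally)
So the Orlenar cognate is 'senluye'.

senluye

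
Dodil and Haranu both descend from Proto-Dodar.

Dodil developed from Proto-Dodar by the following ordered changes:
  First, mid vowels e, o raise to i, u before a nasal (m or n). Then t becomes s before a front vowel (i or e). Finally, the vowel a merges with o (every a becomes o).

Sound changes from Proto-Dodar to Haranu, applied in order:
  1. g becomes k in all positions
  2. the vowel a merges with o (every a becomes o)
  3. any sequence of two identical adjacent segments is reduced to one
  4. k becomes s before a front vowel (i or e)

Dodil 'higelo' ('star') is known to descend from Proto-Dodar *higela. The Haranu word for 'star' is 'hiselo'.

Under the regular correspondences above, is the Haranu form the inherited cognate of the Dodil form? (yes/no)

Derive the expected Haranu reflex of *higela:
Haranu: *higela > hikela > hikelo > hiselo  (by unconditioned shift, vowel merger, palatalisation)
Haranu 'hiselo' matches the regular reflex exactly, so the pair is cognate.

yes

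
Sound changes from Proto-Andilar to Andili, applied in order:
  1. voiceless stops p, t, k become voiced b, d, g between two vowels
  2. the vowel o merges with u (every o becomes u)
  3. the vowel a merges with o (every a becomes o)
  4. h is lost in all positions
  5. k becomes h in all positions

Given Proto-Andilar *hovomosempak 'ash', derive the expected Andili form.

Andili: start from *hovomosempak.
  rule 1: no change — hovomosempak
  rule 2 (vowel merger): hovomosempak → huvumusempak
  rule 3 (vowel merger): huvumusempak → huvumusempok
  rule 4 (h-loss): huvumusempok → uvumusempok
  rule 5 (unconditioned shift): uvumusempok → uvumusempoh
  ⇒ Andili uvumusempoh

uvumusempoh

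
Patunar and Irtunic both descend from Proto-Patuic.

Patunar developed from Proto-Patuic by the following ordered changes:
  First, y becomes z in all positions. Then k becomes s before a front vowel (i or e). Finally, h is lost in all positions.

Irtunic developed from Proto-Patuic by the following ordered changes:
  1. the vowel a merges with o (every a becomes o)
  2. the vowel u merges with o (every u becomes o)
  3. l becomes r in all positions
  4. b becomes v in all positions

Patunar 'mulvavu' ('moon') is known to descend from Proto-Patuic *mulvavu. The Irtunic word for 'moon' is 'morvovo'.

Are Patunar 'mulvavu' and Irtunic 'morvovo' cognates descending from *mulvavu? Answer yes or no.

Derive the expected Irtunic reflex of *mulvavu:
Irtunic: *mulvavu > mulvovu > molvovo > morvovo  (by vowel merger, vowel merger, unconditioned shift)
Irtunic 'morvovo' matches the regular reflex exactly, so the pair is cognate.

yes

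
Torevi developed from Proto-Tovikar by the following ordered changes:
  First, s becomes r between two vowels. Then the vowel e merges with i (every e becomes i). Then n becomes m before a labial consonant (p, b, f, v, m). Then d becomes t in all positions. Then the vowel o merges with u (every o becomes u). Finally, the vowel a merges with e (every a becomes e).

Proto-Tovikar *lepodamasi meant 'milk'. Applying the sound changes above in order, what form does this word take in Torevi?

Torevi: start from *lepodamasi.
  rule 1 (rhotacism): lepodamasi → lepodamari
  rule 2 (vowel merger): lepodamari → lipodamari
  rule 3: no change — lipodamari
  rule 4 (unconditioned shift): lipodamari → lipotamari
  rule 5 (vowel merger): lipotamari → liputamari
  rule 6 (vowel merger): liputamari → liputemeri
  ⇒ Torevi liputemeri

liputemeri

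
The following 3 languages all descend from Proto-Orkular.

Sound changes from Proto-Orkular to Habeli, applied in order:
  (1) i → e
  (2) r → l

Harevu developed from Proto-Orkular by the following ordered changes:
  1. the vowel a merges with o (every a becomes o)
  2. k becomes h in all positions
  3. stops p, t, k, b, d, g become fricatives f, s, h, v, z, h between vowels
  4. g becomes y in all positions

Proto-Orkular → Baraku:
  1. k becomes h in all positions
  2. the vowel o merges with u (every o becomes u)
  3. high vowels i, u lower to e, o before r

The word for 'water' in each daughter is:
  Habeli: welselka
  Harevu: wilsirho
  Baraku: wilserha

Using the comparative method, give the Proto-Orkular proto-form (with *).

Position 6: Habeli has l, Harevu has r, Baraku has r. Harevu preserves r here (none of its changes turn any other segment into r), so the proto-segment is *r.
Position 7: Habeli has k, Harevu has h, Baraku has h. Habeli preserves k here (none of its changes turn any other segment into k), so the proto-segment is *k.
Position 2: Habeli has e, Harevu has i, Baraku has i. Harevu preserves i here (none of its changes turn any other segment into i), so the proto-segment is *i.
Verify the candidate proto-form against each daughter:
Habeli: start from *wilsirka.
  rule 1 (vowel merger): wilsirka → welserka
  rule 2 (unconditioned shift): welserka → welselka
  ⇒ Habeli welselka
Harevu: *wilsirka
  wilsirka → wilsirko   [vowel merger]
  wilsirko → wilsirho   [unconditioned shift]
  wilsirho (rule 3 does not apply)
  wilsirho (rule 4 does not apply)
  giving Harevu wilsirho.
Baraku: *wilsirka > wilsirha > wilserha  (by unconditioned shift, pre-rhotic lowering)
Only *wilsirka yields all of Habeli welselka, Harevu wilsirho, Baraku wilserha.

*wilsirka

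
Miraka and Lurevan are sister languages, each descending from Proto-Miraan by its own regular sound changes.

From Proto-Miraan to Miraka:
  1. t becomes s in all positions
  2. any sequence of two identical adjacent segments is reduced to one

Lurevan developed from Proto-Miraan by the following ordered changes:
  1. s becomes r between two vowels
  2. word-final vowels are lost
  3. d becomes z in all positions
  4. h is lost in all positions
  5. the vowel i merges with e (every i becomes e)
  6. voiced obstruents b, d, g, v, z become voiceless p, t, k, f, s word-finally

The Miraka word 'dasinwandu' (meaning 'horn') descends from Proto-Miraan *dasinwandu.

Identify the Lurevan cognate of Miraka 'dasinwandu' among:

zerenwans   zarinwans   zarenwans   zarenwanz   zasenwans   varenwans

Lurevan: start from *dasinwandu.
  rule 1 (rhotacism): dasinwandu → darinwandu
  rule 2 (apocope): darinwandu → darinwand
  rule 3 (unconditioned shift): darinwand → zarinwanz
  rule 4: no change — zarinwanz
  rule 5 (vowel merger): zarinwanz → zarenwanz
  rule 6 (final devoicing): zarenwanz → zarenwans
  ⇒ Lurevan zarenwans
Only 'zarenwans' matches the regular Lurevan development of *dasinwandu.

zarenwans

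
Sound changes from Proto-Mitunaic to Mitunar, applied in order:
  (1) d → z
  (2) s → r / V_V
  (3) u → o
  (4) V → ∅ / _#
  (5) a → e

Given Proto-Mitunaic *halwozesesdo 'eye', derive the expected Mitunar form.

helwozeresz

Mitunar: *halwozesesdo
  halwozesesdo → halwozeseszo   [unconditioned shift]
  halwozeseszo → halwozereszo   [rhotacism]
  halwozereszo (rule 3 does not apply)
  halwozereszo → halwozeresz   [apocope]
  halwozeresz → helwozeresz   [vowel merger]
  giving Mitunar helwozeresz.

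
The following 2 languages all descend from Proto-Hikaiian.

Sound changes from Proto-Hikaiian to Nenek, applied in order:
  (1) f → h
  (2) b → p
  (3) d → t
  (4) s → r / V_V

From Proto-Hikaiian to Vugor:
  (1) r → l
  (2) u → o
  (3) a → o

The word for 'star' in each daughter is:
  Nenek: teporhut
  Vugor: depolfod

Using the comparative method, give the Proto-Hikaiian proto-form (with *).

Position 6: Nenek has h, Vugor has f. Vugor preserves f here (none of its changes turn any other segment into f), so the proto-segment is *f.
Position 8: Nenek has t, Vugor has d. Vugor preserves d here (none of its changes turn any other segment into d), so the proto-segment is *d.
Verify the candidate proto-form against each daughter:
Nenek: *deporfud
  deporfud → deporhud   [unconditioned shift]
  deporhud (rule 2 does not apply)
  deporhud → teporhut   [unconditioned shift]
  teporhut (rule 4 does not apply)
  giving Nenek teporhut.
Vugor: start from *deporfud.
  rule 1 (unconditioned shift): deporfud → depolfud
  rule 2 (vowel merger): depolfud → depolfod
  rule 3: no change — depolfod
  ⇒ Vugor depolfod
No other proto-form is consistent with every reflex, so the reconstruction is *deporfud.

*deporfud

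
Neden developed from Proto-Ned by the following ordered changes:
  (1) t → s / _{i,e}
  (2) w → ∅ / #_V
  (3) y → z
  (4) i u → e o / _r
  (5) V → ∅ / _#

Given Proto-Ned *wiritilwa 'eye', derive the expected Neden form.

Neden: *wiritilwa > wirisilwa > irisilwa > erisilwa > erisilw  (by palatalisation, glide loss, pre-rhotic lowering, apocope)

erisilw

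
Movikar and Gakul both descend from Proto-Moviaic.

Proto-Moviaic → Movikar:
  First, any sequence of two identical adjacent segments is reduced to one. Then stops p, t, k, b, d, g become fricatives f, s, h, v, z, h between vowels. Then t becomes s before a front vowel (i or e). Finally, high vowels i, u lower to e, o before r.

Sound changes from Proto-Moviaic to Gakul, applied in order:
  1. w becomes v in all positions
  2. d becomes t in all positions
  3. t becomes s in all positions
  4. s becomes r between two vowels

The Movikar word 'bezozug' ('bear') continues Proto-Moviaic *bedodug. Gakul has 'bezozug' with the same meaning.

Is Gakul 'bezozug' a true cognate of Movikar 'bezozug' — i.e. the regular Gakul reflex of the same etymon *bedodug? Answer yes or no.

no

Derive the expected Gakul reflex of *bedodug:
Gakul: *bedodug > betotug > besosug > berorug  (by unconditioned shift, unconditioned shift, rhotacism)
The regular Gakul reflex would be 'berorug', but the attested form is 'bezozug'. The correspondence is irregular, so they are not cognates (the Gakul form has a different source).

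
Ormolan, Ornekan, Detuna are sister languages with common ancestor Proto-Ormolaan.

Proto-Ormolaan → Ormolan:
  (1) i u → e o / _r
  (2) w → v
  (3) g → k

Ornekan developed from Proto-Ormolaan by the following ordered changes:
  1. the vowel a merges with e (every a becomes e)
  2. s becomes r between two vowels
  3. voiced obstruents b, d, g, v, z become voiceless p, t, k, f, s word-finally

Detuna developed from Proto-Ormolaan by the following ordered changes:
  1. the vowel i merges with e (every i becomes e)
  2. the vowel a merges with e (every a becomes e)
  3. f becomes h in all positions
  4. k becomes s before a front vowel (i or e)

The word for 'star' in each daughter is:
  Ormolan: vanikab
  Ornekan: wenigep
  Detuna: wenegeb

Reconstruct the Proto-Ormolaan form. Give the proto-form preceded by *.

*wanigab

Position 1: Ormolan has v, Ornekan has w, Detuna has w. Ornekan preserves w here (none of its changes turn any other segment into w), so the proto-segment is *w.
Position 7: Ormolan has b, Ornekan has p, Detuna has b. Ormolan preserves b here (none of its changes turn any other segment into b), so the proto-segment is *b.
Position 4: Ormolan has i, Ornekan has i, Detuna has e. Ormolan preserves i here (none of its changes turn any other segment into i), so the proto-segment is *i.
Verify the candidate proto-form against each daughter:
Ormolan: start from *wanigab.
  rule 1: no change — wanigab
  rule 2 (unconditioned shift): wanigab → vanigab
  rule 3 (unconditioned shift): vanigab → vanikab
  ⇒ Ormolan vanikab
Ornekan: *wanigab > wenigeb > wenigep  (by vowel merger, final devoicing)
Detuna: *wanigab
  wanigab → wanegab   [vowel merger]
  wanegab → wenegeb   [vowel merger]
  wenegeb (rule 3 does not apply)
  wenegeb (rule 4 does not apply)
  giving Detuna wenegeb.
Only *wanigab yields all of Ormolan vanikab, Ornekan wenigep, Detuna wenegeb.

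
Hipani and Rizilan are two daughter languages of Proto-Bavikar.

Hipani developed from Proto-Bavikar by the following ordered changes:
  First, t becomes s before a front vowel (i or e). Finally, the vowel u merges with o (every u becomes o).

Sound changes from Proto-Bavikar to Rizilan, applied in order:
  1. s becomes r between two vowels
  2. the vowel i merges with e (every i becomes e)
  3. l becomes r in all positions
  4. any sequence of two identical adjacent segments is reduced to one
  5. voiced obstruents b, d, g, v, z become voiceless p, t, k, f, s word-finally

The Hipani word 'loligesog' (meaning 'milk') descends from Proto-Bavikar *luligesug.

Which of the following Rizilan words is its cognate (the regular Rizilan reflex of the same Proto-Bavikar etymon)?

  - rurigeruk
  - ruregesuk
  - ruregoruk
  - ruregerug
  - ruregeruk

ruregeruk

Rizilan: *luligesug
  luligesug → luligerug   [rhotacism]
  luligerug → lulegerug   [vowel merger]
  lulegerug → ruregerug   [unconditioned shift]
  ruregerug (rule 4 does not apply)
  ruregerug → ruregeruk   [final devoicing]
  giving Rizilan ruregeruk.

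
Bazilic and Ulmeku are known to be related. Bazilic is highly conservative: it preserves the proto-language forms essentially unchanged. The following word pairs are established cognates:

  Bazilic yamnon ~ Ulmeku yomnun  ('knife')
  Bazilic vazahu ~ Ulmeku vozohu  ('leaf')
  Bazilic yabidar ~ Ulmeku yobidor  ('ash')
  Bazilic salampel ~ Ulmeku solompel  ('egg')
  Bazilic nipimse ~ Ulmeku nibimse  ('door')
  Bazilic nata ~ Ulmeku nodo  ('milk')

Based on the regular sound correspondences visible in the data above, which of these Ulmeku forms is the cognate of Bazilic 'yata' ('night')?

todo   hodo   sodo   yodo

yodo

vazahu ~ vozohu, salampel ~ solompel — Bazilic a corresponds to Ulmeku o after a consonant, before a consonant other than r, m, n, p, b, f, v.
nata ~ nodo — Bazilic t corresponds to Ulmeku d between vowels (before a back vowel).
nata ~ nodo — Bazilic a corresponds to Ulmeku o word-finally.
Applying these to Bazilic 'yata':
  yata → yota   (a→o after a consonant, before a consonant other than r, m, n, p, b, f, v)
  yota → yoda   (t→d between vowels (before a back vowel))
  yoda → yodo   (a→o word-finally)
So the Ulmeku cognate is 'yodo'.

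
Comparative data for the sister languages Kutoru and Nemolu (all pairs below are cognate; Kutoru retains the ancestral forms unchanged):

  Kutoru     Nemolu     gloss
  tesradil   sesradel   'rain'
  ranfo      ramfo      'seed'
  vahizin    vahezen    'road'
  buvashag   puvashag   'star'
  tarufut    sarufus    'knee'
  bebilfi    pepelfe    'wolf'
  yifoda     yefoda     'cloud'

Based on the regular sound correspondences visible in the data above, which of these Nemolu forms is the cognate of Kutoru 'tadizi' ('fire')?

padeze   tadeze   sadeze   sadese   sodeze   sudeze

sadeze

tarufut ~ sarufus — Kutoru t corresponds to Nemolu s word-initially before a back vowel.
tesradil ~ sesradel, vahizin ~ vahezen — Kutoru i corresponds to Nemolu e after a consonant, before a consonant other than r, m, n, p, b, f, v.
bebilfi ~ pepelfe — Kutoru i corresponds to Nemolu e word-finally.
Applying these to Kutoru 'tadizi':
  tadizi → sadizi   (t→s word-initially before a back vowel)
  sadizi → sadezi   (i→e after a consonant, before a consonant other than r, m, n, p, b, f, v)
  sadezi → sadeze   (i→e word-finally)
So the Nemolu cognate is 'sadeze'.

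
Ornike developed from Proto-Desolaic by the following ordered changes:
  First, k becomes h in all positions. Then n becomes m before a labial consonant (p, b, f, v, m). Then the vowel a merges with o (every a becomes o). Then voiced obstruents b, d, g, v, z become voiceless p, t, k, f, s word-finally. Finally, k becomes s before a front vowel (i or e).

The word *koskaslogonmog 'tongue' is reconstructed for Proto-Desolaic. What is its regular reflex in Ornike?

hoshoslogommok

Ornike: start from *koskaslogonmog.
  rule 1 (unconditioned shift): koskaslogonmog → hoshaslogonmog
  rule 2 (nasal place assimilation): hoshaslogonmog → hoshaslogommog
  rule 3 (vowel merger): hoshaslogommog → hoshoslogommog
  rule 4 (final devoicing): hoshoslogommog → hoshoslogommok
  rule 5: no change — hoshoslogommok
  ⇒ Ornike hoshoslogommok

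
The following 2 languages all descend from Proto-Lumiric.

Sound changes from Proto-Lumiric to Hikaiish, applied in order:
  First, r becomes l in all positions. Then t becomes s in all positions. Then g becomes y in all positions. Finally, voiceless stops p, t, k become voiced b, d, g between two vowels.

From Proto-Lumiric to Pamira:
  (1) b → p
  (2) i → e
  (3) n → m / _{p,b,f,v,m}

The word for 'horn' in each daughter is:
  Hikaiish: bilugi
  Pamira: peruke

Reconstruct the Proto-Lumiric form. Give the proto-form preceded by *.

Position 1: Hikaiish has b, Pamira has p. Taking the neighbouring segments as reconstructed: Hikaiish b can only go back to *b; Pamira p could go back to *p or *b — the one source consistent with every daughter is *b.
Position 6: Hikaiish has i, Pamira has e. Hikaiish preserves i here (none of its changes turn any other segment into i), so the proto-segment is *i.
Continuing position by position gives *biruki; check it forward:
Hikaiish: *biruki
  biruki → biluki   [unconditioned shift]
  biluki (rule 2 does not apply)
  biluki (rule 3 does not apply)
  biluki → bilugi   [intervocalic voicing]
  giving Hikaiish bilugi.
Pamira: *biruki
  biruki → piruki   [unconditioned shift]
  piruki → peruke   [vowel merger]
  peruke (rule 3 does not apply)
  giving Pamira peruke.
No other proto-form is consistent with every reflex, so the reconstruction is *biruki.

*biruki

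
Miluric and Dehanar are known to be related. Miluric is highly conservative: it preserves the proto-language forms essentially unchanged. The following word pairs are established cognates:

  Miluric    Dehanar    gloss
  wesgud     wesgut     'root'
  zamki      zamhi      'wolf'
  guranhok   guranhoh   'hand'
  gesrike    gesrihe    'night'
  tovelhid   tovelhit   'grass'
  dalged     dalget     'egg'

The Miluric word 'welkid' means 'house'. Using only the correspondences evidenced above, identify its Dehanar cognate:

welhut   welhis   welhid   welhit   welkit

zamki ~ zamhi — Miluric k corresponds to Dehanar h after a consonant, before a front vowel.
wesgud ~ wesgut, tovelhid ~ tovelhit — Miluric d corresponds to Dehanar t word-finally.
Applying these to Miluric 'welkid':
  welkid → welhid   (k→h after a consonant, before a front vowel)
  welhid → welhit   (d→t word-finally)
So the Dehanar cognate is 'welhit'.

welhit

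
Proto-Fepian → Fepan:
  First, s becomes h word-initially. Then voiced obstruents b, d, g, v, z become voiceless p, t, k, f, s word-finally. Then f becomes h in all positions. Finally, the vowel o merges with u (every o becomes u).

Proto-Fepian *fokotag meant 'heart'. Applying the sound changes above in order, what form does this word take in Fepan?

Fepan: *fokotag
  fokotag (rule 1 does not apply)
  fokotag → fokotak   [final devoicing]
  fokotak → hokotak   [unconditioned shift]
  hokotak → hukutak   [vowel merger]
  giving Fepan hukutak.

hukutak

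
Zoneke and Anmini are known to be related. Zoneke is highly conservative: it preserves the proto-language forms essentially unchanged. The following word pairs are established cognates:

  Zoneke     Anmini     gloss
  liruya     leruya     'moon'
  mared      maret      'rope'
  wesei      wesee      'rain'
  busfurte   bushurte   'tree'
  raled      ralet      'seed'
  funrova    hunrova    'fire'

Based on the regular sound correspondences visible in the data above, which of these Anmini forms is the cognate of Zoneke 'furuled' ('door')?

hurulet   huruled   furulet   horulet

hurulet

funrova ~ hunrova — Zoneke f corresponds to Anmini h word-initially before a back vowel.
mared ~ maret, raled ~ ralet — Zoneke d corresponds to Anmini t word-finally.
Applying these to Zoneke 'furuled':
  furuled → huruled   (f→h word-initially before a back vowel)
  huruled → hurulet   (d→t word-finally)
So the Anmini cognate is 'hurulet'.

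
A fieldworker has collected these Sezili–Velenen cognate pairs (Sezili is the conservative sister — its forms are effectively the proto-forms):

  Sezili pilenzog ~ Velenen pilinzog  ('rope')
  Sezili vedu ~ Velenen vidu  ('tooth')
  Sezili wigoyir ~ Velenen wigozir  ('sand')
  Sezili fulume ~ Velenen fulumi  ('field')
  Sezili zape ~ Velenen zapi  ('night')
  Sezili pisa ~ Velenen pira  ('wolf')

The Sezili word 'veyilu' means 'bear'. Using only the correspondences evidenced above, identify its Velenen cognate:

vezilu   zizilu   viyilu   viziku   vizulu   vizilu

vizilu

vedu ~ vidu — Sezili e corresponds to Velenen i after a consonant, before a consonant other than r, m, n, p, b, f, v.
wigoyir ~ wigozir — Sezili y corresponds to Velenen z between vowels (before a front vowel).
Applying these to Sezili 'veyilu':
  veyilu → viyilu   (e→i after a consonant, before a consonant other than r, m, n, p, b, f, v)
  viyilu → vizilu   (y→z between vowels (before a front vowel))
So the Velenen cognate is 'vizilu'.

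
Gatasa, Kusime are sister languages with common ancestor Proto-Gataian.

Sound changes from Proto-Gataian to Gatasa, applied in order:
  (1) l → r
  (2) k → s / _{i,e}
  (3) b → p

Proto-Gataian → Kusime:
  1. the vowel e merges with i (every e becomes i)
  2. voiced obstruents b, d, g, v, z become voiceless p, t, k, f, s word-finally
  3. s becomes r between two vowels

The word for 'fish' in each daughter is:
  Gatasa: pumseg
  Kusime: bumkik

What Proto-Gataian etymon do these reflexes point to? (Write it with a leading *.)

*bumkeg

Position 6: Gatasa has g, Kusime has k. Gatasa preserves g here (none of its changes turn any other segment into g), so the proto-segment is *g.
Position 4: Gatasa has s, Kusime has k. Taking the neighbouring segments as reconstructed: Gatasa s could go back to *k or *s; Kusime k can only go back to *k — the one source consistent with every daughter is *k.
Position 5: Gatasa has e, Kusime has i. Gatasa preserves e here (none of its changes turn any other segment into e), so the proto-segment is *e.
Verify the candidate proto-form against each daughter:
Gatasa: start from *bumkeg.
  rule 1: no change — bumkeg
  rule 2 (palatalisation): bumkeg → bumseg
  rule 3 (unconditioned shift): bumseg → pumseg
  ⇒ Gatasa pumseg
Kusime: *bumkeg
  bumkeg → bumkig   [vowel merger]
  bumkig → bumkik   [final devoicing]
  bumkik (rule 3 does not apply)
  giving Kusime bumkik.
Only *bumkeg yields all of Gatasa pumseg, Kusime bumkik.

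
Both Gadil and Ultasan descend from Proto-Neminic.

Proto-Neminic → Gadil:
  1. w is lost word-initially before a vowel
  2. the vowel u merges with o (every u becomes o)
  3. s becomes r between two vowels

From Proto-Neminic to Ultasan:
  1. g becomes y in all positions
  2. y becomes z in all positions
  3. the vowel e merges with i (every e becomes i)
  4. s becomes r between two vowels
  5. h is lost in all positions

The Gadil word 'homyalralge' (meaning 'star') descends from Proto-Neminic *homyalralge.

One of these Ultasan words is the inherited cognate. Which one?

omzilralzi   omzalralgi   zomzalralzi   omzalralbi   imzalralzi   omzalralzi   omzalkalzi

Ultasan: *homyalralge > homyalralye > homzalralze > homzalralzi > omzalralzi  (by unconditioned shift, unconditioned shift, vowel merger, h-loss)

omzalralzi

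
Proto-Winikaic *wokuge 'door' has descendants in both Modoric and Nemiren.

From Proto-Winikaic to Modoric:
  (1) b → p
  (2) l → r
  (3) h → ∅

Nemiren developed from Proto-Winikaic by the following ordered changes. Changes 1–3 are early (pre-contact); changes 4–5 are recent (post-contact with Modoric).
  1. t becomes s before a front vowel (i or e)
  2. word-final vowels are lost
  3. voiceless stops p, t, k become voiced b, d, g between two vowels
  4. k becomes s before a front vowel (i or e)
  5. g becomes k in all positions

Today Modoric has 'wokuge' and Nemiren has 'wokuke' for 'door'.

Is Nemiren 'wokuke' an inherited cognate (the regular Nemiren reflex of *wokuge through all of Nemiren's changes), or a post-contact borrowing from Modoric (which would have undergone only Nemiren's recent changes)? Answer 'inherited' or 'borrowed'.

borrowed

If inherited, *wokuge would pass through all of Nemiren's changes:
Nemiren: *wokuge
  wokuge (rule 1 does not apply)
  wokuge → wokug   [apocope]
  wokug → wogug   [intervocalic voicing]
  wogug (rule 4 does not apply)
  wogug → wokuk   [unconditioned shift]
  giving Nemiren wokuk.
If borrowed from Modoric 'wokuge' after the early changes, it would undergo only the recent ones:
  rule 4 (palatalisation): no change (wokuge)
  rule 5 (unconditioned shift): wokuge → wokuke
  ⇒ as a loan: wokuke
Nemiren 'wokuke' matches the loan outcome 'wokuke', not the inherited 'wokuk' — it skipped the early Nemiren changes, so it was borrowed from Modoric.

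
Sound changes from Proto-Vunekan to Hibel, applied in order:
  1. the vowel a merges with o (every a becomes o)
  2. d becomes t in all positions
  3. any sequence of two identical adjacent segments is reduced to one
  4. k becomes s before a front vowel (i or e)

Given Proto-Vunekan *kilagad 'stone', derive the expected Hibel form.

silogot

Hibel: *kilagad > kilogod > kilogot > silogot  (by vowel merger, unconditioned shift, palatalisation)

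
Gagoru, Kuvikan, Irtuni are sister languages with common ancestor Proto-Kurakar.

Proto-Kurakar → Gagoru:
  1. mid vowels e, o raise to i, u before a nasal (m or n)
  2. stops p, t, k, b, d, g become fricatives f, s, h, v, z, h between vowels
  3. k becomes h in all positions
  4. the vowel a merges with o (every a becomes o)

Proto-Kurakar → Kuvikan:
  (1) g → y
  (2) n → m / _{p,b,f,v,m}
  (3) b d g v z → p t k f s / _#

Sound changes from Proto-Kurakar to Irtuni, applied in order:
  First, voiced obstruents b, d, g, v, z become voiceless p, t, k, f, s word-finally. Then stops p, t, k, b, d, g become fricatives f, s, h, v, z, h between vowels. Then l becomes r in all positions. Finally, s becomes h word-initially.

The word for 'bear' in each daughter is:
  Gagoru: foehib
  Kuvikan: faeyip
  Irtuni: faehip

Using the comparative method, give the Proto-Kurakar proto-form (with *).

*faegib

Position 4: Gagoru has h, Kuvikan has y, Irtuni has h. Taking the neighbouring segments as reconstructed: Gagoru h could go back to *k or *g or *h; Kuvikan y could go back to *g or *y; Irtuni h could go back to *k or *g or *h — the one source consistent with every daughter is *g.
Position 6: Gagoru has b, Kuvikan has p, Irtuni has p. Gagoru preserves b here (none of its changes turn any other segment into b), so the proto-segment is *b.
Position 2: Gagoru has o, Kuvikan has a, Irtuni has a. Kuvikan preserves a here (none of its changes turn any other segment into a), so the proto-segment is *a.
Verify the candidate proto-form against each daughter:
Gagoru: *faegib
  faegib (rule 1 does not apply)
  faegib → faehib   [intervocalic lenition]
  faehib (rule 3 does not apply)
  faehib → foehib   [vowel merger]
  giving Gagoru foehib.
Kuvikan: *faegib
  faegib → faeyib   [unconditioned shift]
  faeyib (rule 2 does not apply)
  faeyib → faeyip   [final devoicing]
  giving Kuvikan faeyip.
Irtuni: *faegib
  faegib → faegip   [final devoicing]
  faegip → faehip   [intervocalic lenition]
  faehip (rule 3 does not apply)
  faehip (rule 4 does not apply)
  giving Irtuni faehip.
No other proto-form is consistent with every reflex, so the reconstruction is *faegib.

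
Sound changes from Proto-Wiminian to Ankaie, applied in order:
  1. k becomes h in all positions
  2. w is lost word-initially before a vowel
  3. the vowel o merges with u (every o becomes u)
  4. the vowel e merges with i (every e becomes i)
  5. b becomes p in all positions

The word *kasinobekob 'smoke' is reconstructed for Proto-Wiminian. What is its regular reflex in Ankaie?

hasinupihup

Ankaie: *kasinobekob
  kasinobekob → hasinobehob   [unconditioned shift]
  hasinobehob (rule 2 does not apply)
  hasinobehob → hasinubehub   [vowel merger]
  hasinubehub → hasinubihub   [vowel merger]
  hasinubihub → hasinupihup   [unconditioned shift]
  giving Ankaie hasinupihup.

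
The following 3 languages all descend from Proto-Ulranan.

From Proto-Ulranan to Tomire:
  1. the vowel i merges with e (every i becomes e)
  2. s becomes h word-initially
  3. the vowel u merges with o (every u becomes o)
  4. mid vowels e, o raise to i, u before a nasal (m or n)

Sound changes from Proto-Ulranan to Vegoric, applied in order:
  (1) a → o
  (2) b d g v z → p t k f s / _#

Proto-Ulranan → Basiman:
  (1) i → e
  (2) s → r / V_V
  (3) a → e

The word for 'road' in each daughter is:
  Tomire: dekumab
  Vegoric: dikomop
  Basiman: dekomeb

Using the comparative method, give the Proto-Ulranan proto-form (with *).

Position 7: Tomire has b, Vegoric has p, Basiman has b. Tomire preserves b here (none of its changes turn any other segment into b), so the proto-segment is *b.
Position 4: Tomire has u, Vegoric has o, Basiman has o. Basiman preserves o here (none of its changes turn any other segment into o), so the proto-segment is *o.
Verify the candidate proto-form against each daughter:
Tomire: start from *dikomab.
  rule 1 (vowel merger): dikomab → dekomab
  rule 2: no change — dekomab
  rule 3: no change — dekomab
  rule 4 (pre-nasal raising): dekomab → dekumab
  ⇒ Tomire dekumab
Vegoric: start from *dikomab.
  rule 1 (vowel merger): dikomab → dikomob
  rule 2 (final devoicing): dikomob → dikomop
  ⇒ Vegoric dikomop
Basiman: *dikomab
  dikomab → dekomab   [vowel merger]
  dekomab (rule 2 does not apply)
  dekomab → dekomeb   [vowel merger]
  giving Basiman dekomeb.
Only *dikomab yields all of Tomire dekumab, Vegoric dikomop, Basiman dekomeb.

*dikomab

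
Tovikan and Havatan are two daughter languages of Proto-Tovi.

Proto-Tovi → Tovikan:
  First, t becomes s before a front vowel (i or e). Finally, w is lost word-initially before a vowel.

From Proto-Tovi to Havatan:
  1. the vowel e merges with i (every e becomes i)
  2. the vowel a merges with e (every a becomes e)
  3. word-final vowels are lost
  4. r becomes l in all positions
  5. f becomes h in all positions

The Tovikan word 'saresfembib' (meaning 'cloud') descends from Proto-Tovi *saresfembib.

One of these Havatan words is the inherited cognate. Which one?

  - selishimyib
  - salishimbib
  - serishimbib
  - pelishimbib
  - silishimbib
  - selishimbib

selishimbib

Havatan: *saresfembib > sarisfimbib > serisfimbib > selisfimbib > selishimbib  (by vowel merger, vowel merger, unconditioned shift, unconditioned shift)
The other candidates each miss or misapply at least one Havatan change.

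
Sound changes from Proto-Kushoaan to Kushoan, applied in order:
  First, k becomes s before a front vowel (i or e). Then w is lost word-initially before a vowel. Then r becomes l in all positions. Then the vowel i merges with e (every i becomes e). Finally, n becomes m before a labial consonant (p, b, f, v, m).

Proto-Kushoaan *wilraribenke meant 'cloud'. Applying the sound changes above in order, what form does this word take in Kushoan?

ellalebense

Kushoan: *wilraribenke > wilraribense > ilraribense > illalibense > ellalebense  (by palatalisation, glide loss, unconditioned shift, vowel merger)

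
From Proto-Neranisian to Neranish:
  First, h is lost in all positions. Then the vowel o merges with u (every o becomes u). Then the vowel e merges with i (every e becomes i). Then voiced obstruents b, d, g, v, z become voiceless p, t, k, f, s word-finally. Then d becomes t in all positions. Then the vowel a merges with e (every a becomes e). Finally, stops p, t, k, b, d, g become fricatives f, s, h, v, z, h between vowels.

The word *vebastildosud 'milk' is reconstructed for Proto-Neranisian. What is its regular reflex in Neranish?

vivestiltusut

Neranish: *vebastildosud > vebastildusud > vibastildusud > vibastildusut > vibastiltusut > vibestiltusut > vivestiltusut  (by vowel merger, vowel merger, final devoicing, unconditioned shift, vowel merger, intervocalic lenition)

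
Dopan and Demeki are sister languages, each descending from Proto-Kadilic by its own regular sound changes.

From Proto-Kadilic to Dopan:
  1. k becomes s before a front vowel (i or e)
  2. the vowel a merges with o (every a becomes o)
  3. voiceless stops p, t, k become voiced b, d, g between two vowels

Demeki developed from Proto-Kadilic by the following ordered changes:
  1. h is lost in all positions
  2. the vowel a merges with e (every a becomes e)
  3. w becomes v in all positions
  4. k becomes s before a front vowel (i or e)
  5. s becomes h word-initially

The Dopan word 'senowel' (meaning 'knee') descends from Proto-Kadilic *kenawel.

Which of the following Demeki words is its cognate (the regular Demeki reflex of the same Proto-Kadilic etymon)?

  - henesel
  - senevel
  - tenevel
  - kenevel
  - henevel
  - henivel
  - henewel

Demeki: *kenawel > kenewel > kenevel > senevel > henevel  (by vowel merger, unconditioned shift, palatalisation, debuccalisation)

henevel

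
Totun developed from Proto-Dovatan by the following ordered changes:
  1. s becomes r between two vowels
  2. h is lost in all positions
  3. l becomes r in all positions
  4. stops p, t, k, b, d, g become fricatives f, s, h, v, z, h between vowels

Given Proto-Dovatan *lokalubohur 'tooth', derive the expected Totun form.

roharuvour

Totun: *lokalubohur > lokalubour > rokarubour > roharuvour  (by h-loss, unconditioned shift, intervocalic lenition)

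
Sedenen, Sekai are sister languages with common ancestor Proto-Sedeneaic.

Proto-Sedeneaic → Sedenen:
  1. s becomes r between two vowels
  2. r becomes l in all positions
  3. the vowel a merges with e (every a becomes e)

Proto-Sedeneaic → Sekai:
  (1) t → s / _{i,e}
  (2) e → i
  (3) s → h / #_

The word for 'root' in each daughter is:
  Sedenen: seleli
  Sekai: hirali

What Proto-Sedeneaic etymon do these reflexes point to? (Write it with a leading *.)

*serali

Position 2: Sedenen has e, Sekai has i. Taking the neighbouring segments as reconstructed: Sedenen e could go back to *a or *e; Sekai i could go back to *e or *i — the one source consistent with every daughter is *e.
Position 1: Sedenen has s, Sekai has h. Sedenen preserves s here (none of its changes turn any other segment into s), so the proto-segment is *s.
Position 3: Sedenen has l, Sekai has r. Sekai preserves r here (none of its changes turn any other segment into r), so the proto-segment is *r.
Continuing position by position gives *serali; check it forward:
Sedenen: *serali > selali > seleli  (by unconditioned shift, vowel merger)
Sekai: start from *serali.
  rule 1: no change — serali
  rule 2 (vowel merger): serali → sirali
  rule 3 (debuccalisation): sirali → hirali
  ⇒ Sekai hirali
Only *serali yields all of Sedenen seleli, Sekai hirali.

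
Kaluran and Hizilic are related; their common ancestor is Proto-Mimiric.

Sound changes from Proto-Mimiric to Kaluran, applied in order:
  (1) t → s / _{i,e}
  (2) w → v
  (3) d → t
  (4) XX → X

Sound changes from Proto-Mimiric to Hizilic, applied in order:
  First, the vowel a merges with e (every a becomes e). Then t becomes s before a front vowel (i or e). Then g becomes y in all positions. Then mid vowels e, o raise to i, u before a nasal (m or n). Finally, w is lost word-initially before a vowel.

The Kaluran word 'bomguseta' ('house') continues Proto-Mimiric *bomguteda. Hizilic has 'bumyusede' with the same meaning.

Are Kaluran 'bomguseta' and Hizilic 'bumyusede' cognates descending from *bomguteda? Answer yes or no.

Derive the expected Hizilic reflex of *bomguteda:
Hizilic: *bomguteda > bomgutede > bomgusede > bomyusede > bumyusede  (by vowel merger, palatalisation, unconditioned shift, pre-nasal raising)
Hizilic 'bumyusede' matches the regular reflex exactly, so the pair is cognate.

yes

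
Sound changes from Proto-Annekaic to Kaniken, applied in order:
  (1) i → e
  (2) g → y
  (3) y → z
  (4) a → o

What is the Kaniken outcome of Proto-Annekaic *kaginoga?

Kaniken: *kaginoga > kagenoga > kayenoya > kazenoza > kozenozo  (by vowel merger, unconditioned shift, unconditioned shift, vowel merger)

kozenozo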